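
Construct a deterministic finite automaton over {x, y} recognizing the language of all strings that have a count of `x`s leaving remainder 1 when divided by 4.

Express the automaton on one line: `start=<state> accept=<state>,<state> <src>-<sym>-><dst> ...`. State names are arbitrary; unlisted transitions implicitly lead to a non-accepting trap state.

start=q0 accept=q1 q0-x->q1 q0-y->q0 q1-x->q2 q1-y->q1 q2-x->q3 q2-y->q2 q3-x->q0 q3-y->q3

Keep the running count of `x`s modulo 4: each `x` advances along the cycle q0 → q1 → q2 → q3 → q0 while other symbols loop. Accept at q1.
4 states suffice.
        x   y  
>  q0   q1  q0 
 * q1   q2  q1 
   q2   q3  q2 
   q3   q0  q3 
(> = start, * = accepting)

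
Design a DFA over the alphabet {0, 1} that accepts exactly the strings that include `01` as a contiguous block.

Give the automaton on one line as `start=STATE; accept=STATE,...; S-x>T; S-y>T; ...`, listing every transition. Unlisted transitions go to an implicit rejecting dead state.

start=s0; accept=s2; s0-0>s1; s0-1>s0; s1-0>s1; s1-1>s2; s2-0>s2; s2-1>s2

Track how much of `01` has been matched so far: state s0 is no progress, s2 is the absorbing accept state reached once `01` has occurred. Intermediate states record partial matches; on a mismatch, fall back to the longest reusable overlap.
With 3 states:
        0   1  
>  s0   s1  s0 
   s1   s1  s2 
 * s2   s2  s2 
(> = start, * = accepting)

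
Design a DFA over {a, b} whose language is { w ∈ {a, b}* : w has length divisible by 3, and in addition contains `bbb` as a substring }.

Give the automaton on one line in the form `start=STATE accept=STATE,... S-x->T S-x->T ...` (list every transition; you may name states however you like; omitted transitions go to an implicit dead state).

start=q0 accept=q8 q0-a->q1 q0-b->q2 q1-a->q3 q1-b->q4 q2-a->q3 q2-b->q5 q3-a->q0 q3-b->q6 q4-a->q0 q4-b->q7 q5-a->q0 q5-b->q8 q6-a->q1 q6-b->q9 q7-a->q1 q7-b->q10 q8-a->q10 q8-b->q10 q9-a->q3 q9-b->q11 q10-a->q11 q10-b->q11 q11-a->q8 q11-b->q8

Run two small machines in parallel and take their product. One (3 states) tracks the input length modulo 3; the other (4 states) tracks whether and how much of `bbb` has been seen. Each combined state is a pair, one component from each; accept when both components accept.
          a    b  
>  q0     q1   q2 
   q1     q3   q4 
   q2     q3   q5 
   q3     q0   q6 
   q4     q0   q7 
   q5     q0   q8 
   q6     q1   q9 
   q7     q1  q10 
 * q8    q10  q10 
   q9     q3  q11 
   q10   q11  q11 
   q11    q8   q8 
(> = start, * = accepting)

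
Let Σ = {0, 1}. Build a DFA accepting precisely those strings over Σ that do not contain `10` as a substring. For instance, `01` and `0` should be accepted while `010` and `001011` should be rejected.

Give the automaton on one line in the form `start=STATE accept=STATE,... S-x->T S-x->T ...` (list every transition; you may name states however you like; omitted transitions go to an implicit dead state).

Track partial matches of the forbidden pattern `10`. State s2 is a dead state reached once `10` has occurred; every other state accepts. s0 means no part of `10` is currently matched.
With 3 states:
        0   1  
>* s0   s0  s1 
 * s1   s2  s1 
   s2   s2  s2 
(> = start, * = accepting)

start=s0 accept=s0,s1 s0-0->s0 s0-1->s1 s1-0->s2 s1-1->s1 s2-0->s2 s2-1->s2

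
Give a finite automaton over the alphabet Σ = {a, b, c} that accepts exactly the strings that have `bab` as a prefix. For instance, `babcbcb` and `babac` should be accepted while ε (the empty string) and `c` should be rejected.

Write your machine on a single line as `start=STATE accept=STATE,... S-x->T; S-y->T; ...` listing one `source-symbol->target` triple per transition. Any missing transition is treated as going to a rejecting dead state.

start=s0; accept=s3; s0-a->s4; s0-b->s1; s0-c->s4; s1-a->s2; s1-b->s4; s1-c->s4; s2-a->s4; s2-b->s3; s2-c->s4; s3-a->s3; s3-b->s3; s3-c->s3; s4-a->s4; s4-b->s4; s4-c->s4

Check the first 3 symbols one by one: s0 through s2 record how many have matched `bab` so far; any wrong symbol goes to the dead state s4. After all 3 match we enter the accepting sink s3.
A 5-state machine:
        a   b   c  
>  s0   s4  s1  s4 
   s1   s2  s4  s4 
   s2   s4  s3  s4 
 * s3   s3  s3  s3 
   s4   s4  s4  s4 
(> = start, * = accepting)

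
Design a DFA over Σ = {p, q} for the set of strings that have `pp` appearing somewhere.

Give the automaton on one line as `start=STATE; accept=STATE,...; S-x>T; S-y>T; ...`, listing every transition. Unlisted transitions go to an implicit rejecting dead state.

start=A; accept=C; A-p>B; A-q>A; B-p>C; B-q>A; C-p>C; C-q>C

Track how much of `pp` has been matched so far: state A is no progress, C is the absorbing accept state reached once `pp` has occurred. Intermediate states record partial matches; on a mismatch, fall back to the longest reusable overlap.
       p  q 
>  A   B  A 
   B   C  A 
 * C   C  C 
(> = start, * = accepting)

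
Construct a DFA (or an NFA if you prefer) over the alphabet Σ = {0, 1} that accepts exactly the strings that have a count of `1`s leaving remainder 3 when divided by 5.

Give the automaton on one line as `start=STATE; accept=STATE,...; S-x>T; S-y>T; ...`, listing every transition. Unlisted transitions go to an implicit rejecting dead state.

start=A; accept=D; A-0>A; A-1>B; B-0>B; B-1>C; C-0>C; C-1>D; D-0>D; D-1>E; E-0>E; E-1>A

The only thing that matters is how many `1`s have appeared, reduced mod 5. Use one state per residue: A for 0, …, E for 4. Reading `1` moves to the next residue; anything else stays put. D is accepting.
A 5-state machine:
       0  1 
>  A   A  B 
   B   B  C 
   C   C  D 
 * D   D  E 
   E   E  A 
(> = start, * = accepting)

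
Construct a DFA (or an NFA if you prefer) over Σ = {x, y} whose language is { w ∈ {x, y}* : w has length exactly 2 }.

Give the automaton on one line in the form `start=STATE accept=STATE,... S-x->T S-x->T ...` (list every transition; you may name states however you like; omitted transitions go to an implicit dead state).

We only need to distinguish lengths 0, 1, …, 2, and '>2'. Chain q0 → q1 → q2 → q3 on every symbol, with q3 looping. Accepting states: {q2}.
        x   y  
>  q0   q1  q1 
   q1   q2  q2 
 * q2   q3  q3 
   q3   q3  q3 
(> = start, * = accepting)

start=q0 accept=q2 q0-x->q1 q0-y->q1 q1-x->q2 q1-y->q2 q2-x->q3 q2-y->q3 q3-x->q3 q3-y->q3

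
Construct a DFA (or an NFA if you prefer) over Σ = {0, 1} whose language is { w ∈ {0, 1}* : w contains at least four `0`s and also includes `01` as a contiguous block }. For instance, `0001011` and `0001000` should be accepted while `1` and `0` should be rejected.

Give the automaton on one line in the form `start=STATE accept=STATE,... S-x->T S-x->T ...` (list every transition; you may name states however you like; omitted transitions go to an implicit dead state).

Handle the two conditions separately and then intersect. One (6 states) tracks the count of `0`s, saturating at 5; the other (3 states) tracks whether and how much of `01` has been seen. Each combined state is a pair, one component from each; accept when both components accept.
       0  1 
>  A   B  A 
   B   C  D 
   C   E  F 
   D   F  D 
   E   G  H 
   F   H  F 
   G   I  J 
   H   J  H 
   I   I  K 
 * J   K  J 
 * K   K  K 
(> = start, * = accepting)

start=A accept=J,K A-0->B A-1->A B-0->C B-1->D C-0->E C-1->F D-0->F D-1->D E-0->G E-1->H F-0->H F-1->F G-0->I G-1->J H-0->J H-1->H I-0->I I-1->K J-0->K J-1->J K-0->K K-1->K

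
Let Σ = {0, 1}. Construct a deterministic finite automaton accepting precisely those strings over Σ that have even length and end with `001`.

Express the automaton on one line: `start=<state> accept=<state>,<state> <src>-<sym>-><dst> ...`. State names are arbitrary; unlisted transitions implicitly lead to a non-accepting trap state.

Run two small machines in parallel and take their product. One (2 states) tracks the input length modulo 2; the other (4 states) tracks how much of the suffix `001` has currently been matched. Each combined state is a pair, one component from each; accept when both components accept. Equivalent product states are then merged.
5 states suffice.
        0   1  
>  s0   s1  s1 
   s1   s2  s0 
   s2   s3  s1 
   s3   s2  s4 
 * s4   s1  s1 
(> = start, * = accepting)

start=s0 accept=s4 s0-0->s1 s0-1->s1 s1-0->s2 s1-1->s0 s2-0->s3 s2-1->s1 s3-0->s2 s3-1->s4 s4-0->s1 s4-1->s1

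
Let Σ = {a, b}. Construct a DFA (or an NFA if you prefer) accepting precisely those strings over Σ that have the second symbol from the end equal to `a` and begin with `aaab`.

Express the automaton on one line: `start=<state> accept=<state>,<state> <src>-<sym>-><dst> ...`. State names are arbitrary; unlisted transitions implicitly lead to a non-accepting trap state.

start=q0 accept=q9,q12 q0-a->q1 q0-b->q2 q1-a->q3 q1-b->q4 q2-a->q5 q2-b->q6 q3-a->q7 q3-b->q4 q4-a->q5 q4-b->q6 q5-a->q8 q5-b->q4 q6-a->q5 q6-b->q6 q7-a->q8 q7-b->q9 q8-a->q8 q8-b->q4 q9-a->q10 q9-b->q11 q10-a->q12 q10-b->q9 q11-a->q10 q11-b->q11 q12-a->q12 q12-b->q9

Handle the two conditions separately and then intersect. One (7 states) tracks the last 2 symbols read; the other (6 states) tracks whether the input so far still matches the prefix `aaab`. Each combined state is a pair, one component from each; accept when both components accept.
A 13-state machine:
          a    b  
>  q0     q1   q2 
   q1     q3   q4 
   q2     q5   q6 
   q3     q7   q4 
   q4     q5   q6 
   q5     q8   q4 
   q6     q5   q6 
   q7     q8   q9 
   q8     q8   q4 
 * q9    q10  q11 
   q10   q12   q9 
   q11   q10  q11 
 * q12   q12   q9 
(> = start, * = accepting)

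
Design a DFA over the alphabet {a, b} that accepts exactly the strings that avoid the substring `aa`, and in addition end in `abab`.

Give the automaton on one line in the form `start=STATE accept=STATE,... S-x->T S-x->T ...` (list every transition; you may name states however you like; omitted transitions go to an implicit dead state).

Build one automaton per condition and run them in lockstep. The first has 3 states tracking partial matches of the forbidden pattern `aa`; the second has 5 states tracking how much of the suffix `abab` has currently been matched. A product state is a pair (one from each), accepting exactly when both do.
        a   b  
>  q0   q1  q0 
   q1   q2  q3 
   q2   q2  q4 
   q3   q5  q0 
   q4   q6  q7 
   q5   q2  q8 
   q6   q2  q9 
   q7   q2  q7 
 * q8   q5  q0 
   q9   q6  q7 
(> = start, * = accepting)

start=q0 accept=q8 q0-a->q1 q0-b->q0 q1-a->q2 q1-b->q3 q2-a->q2 q2-b->q4 q3-a->q5 q3-b->q0 q4-a->q6 q4-b->q7 q5-a->q2 q5-b->q8 q6-a->q2 q6-b->q9 q7-a->q2 q7-b->q7 q8-a->q5 q8-b->q0 q9-a->q6 q9-b->q7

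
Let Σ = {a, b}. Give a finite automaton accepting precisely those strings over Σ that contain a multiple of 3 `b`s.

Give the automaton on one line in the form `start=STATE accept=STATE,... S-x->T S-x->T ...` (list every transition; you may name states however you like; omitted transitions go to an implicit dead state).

Keep the running count of `b`s modulo 3: each `b` advances along the cycle q0 → q1 → q2 → q0 while other symbols loop. Accept at q0.
3 states suffice.
        a   b  
>* q0   q0  q1 
   q1   q1  q2 
   q2   q2  q0 
(> = start, * = accepting)

start=q0 accept=q0 q0-a->q0 q0-b->q1 q1-a->q1 q1-b->q2 q2-a->q2 q2-b->q0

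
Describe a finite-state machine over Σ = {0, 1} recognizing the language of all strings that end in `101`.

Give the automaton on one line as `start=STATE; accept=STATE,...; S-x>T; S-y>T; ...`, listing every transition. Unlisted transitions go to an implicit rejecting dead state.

start=q0; accept=q3; q0-0>q0; q0-1>q1; q1-0>q2; q1-1>q1; q2-0>q0; q2-1>q3; q3-0>q2; q3-1>q1

Let each state record the length of the longest suffix of the input read so far that is also a prefix of `101`. q1 means the last symbol is `1`; q2 means the last 2 symbols are `10`; q3 means the last 3 symbols are `101`. Accept only at q3, where the string currently ends in `101`.
        0   1  
>  q0   q0  q1 
   q1   q2  q1 
   q2   q0  q3 
 * q3   q2  q1 
(> = start, * = accepting)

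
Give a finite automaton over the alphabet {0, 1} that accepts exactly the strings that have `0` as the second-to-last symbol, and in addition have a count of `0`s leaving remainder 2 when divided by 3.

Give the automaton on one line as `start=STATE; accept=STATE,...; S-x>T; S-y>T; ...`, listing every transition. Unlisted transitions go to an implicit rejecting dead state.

Handle the two conditions separately and then intersect. The first has 7 states tracking the last 2 symbols read; the second has 3 states tracking the count of `0`s modulo 3. A product state is a pair (one from each), accepting exactly when both do. After merging equivalent states the machine shrinks.
With 7 states:
        0   1  
>  S0   S1  S0 
   S1   S2  S3 
 * S2   S0  S4 
   S3   S5  S3 
 * S4   S0  S6 
   S5   S0  S4 
   S6   S0  S6 
(> = start, * = accepting)

start=S0; accept=S2,S4; S0-0>S1; S0-1>S0; S1-0>S2; S1-1>S3; S2-0>S0; S2-1>S4; S3-0>S5; S3-1>S3; S4-0>S0; S4-1>S6; S5-0>S0; S5-1>S4; S6-0>S0; S6-1>S6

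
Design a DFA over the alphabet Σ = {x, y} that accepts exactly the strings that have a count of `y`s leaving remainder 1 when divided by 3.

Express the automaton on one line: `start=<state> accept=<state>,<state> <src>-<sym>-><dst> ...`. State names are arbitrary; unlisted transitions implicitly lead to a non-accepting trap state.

Keep the running count of `y`s modulo 3: each `y` advances along the cycle q0 → q1 → q2 → q0 while other symbols loop. Accept at q1.
A 3-state machine:
        x   y  
>  q0   q0  q1 
 * q1   q1  q2 
   q2   q2  q0 
(> = start, * = accepting)

start=q0 accept=q1 q0-x->q0 q0-y->q1 q1-x->q1 q1-y->q2 q2-x->q2 q2-y->q0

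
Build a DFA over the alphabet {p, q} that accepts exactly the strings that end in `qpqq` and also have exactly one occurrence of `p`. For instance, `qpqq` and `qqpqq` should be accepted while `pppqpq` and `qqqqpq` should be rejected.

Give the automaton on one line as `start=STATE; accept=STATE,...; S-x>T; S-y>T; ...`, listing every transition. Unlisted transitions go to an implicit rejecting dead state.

start=s0; accept=s10; s0-p>s1; s0-q>s2; s1-p>s3; s1-q>s4; s2-p>s5; s2-q>s2; s3-p>s3; s3-q>s6; s4-p>s7; s4-q>s4; s5-p>s3; s5-q>s8; s6-p>s7; s6-q>s6; s7-p>s3; s7-q>s9; s8-p>s7; s8-q>s10; s9-p>s7; s9-q>s11; s10-p>s7; s10-q>s4; s11-p>s7; s11-q>s6

Run two small machines in parallel and take their product. One (5 states) tracks how much of the suffix `qpqq` has currently been matched; the other (3 states) tracks the count of `p`s, saturating at 2. Each combined state is a pair, one component from each; accept when both components accept.
With 12 states:
          p    q  
>  s0     s1   s2 
   s1     s3   s4 
   s2     s5   s2 
   s3     s3   s6 
   s4     s7   s4 
   s5     s3   s8 
   s6     s7   s6 
   s7     s3   s9 
   s8     s7  s10 
   s9     s7  s11 
 * s10    s7   s4 
   s11    s7   s6 
(> = start, * = accepting)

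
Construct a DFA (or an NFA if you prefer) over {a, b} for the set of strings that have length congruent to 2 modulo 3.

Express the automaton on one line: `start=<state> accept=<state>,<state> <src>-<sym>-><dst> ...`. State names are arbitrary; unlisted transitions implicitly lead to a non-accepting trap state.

start=s0 accept=s2 s0-a->s1 s0-b->s1 s1-a->s2 s1-b->s2 s2-a->s0 s2-b->s0

Only the length mod 3 matters, so use a 3-cycle: from any state, every input symbol moves to the next state, wrapping s2 back to s0. Mark s2 accepting.
        a   b  
>  s0   s1  s1 
   s1   s2  s2 
 * s2   s0  s0 
(> = start, * = accepting)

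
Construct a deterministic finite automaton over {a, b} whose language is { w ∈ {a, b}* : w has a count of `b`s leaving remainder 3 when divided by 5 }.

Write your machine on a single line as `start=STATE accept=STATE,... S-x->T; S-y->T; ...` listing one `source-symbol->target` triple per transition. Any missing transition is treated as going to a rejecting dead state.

The only thing that matters is how many `b`s have appeared, reduced mod 5. Use one state per residue: S0 for 0, …, S4 for 4. Reading `b` moves to the next residue; anything else stays put. S3 is accepting.
        a   b  
>  S0   S0  S1 
   S1   S1  S2 
   S2   S2  S3 
 * S3   S3  S4 
   S4   S4  S0 
(> = start, * = accepting)

start=S0; accept=S3; S0-a->S0; S0-b->S1; S1-a->S1; S1-b->S2; S2-a->S2; S2-b->S3; S3-a->S3; S3-b->S4; S4-a->S4; S4-b->S0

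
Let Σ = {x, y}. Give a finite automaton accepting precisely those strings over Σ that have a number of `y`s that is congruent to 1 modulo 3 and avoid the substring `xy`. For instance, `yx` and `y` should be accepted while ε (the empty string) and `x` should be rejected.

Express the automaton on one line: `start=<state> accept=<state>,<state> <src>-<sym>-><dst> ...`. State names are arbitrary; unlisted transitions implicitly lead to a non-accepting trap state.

start=s0 accept=s2,s4 s0-x->s1 s0-y->s2 s1-x->s1 s1-y->s3 s2-x->s4 s2-y->s5 s3-x->s3 s3-y->s6 s4-x->s4 s4-y->s6 s5-x->s7 s5-y->s0 s6-x->s6 s6-y->s8 s7-x->s7 s7-y->s8 s8-x->s8 s8-y->s3

Run two small machines in parallel and take their product. The first has 3 states tracking the count of `y`s modulo 3; the second has 3 states tracking partial matches of the forbidden pattern `xy`. A product state is a pair (one from each), accepting exactly when both do.
        x   y  
>  s0   s1  s2 
   s1   s1  s3 
 * s2   s4  s5 
   s3   s3  s6 
 * s4   s4  s6 
   s5   s7  s0 
   s6   s6  s8 
   s7   s7  s8 
   s8   s8  s3 
(> = start, * = accepting)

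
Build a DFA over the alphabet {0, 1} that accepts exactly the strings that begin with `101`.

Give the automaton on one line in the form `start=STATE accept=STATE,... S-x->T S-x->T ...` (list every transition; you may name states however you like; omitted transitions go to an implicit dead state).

Check the first 3 symbols one by one: A through C record how many have matched `101` so far; any wrong symbol goes to the dead state E. After all 3 match we enter the accepting sink D.
A 5-state machine:
       0  1 
>  A   E  B 
   B   C  E 
   C   E  D 
 * D   D  D 
   E   E  E 
(> = start, * = accepting)

start=A accept=D A-0->E A-1->B B-0->C B-1->E C-0->E C-1->D D-0->D D-1->D E-0->E E-1->E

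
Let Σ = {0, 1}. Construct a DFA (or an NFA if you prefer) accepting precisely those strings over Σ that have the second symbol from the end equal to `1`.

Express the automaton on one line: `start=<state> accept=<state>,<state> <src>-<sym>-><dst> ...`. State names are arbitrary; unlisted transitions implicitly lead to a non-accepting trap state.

Because acceptance depends on a position counted from the end, the machine has to buffer the most recent 2 symbols. Make each state the string of the last up-to-2 symbols read; on input `x` shift the window left and append `x`. Accept when the buffered window has length 2 and begins with `1`.
7 states suffice.
        0   1  
>  S0   S1  S2 
   S1   S3  S4 
   S2   S5  S6 
   S3   S3  S4 
   S4   S5  S6 
 * S5   S3  S4 
 * S6   S5  S6 
(> = start, * = accepting)

start=S0 accept=S5,S6 S0-0->S1 S0-1->S2 S1-0->S3 S1-1->S4 S2-0->S5 S2-1->S6 S3-0->S3 S3-1->S4 S4-0->S5 S4-1->S6 S5-0->S3 S5-1->S4 S6-0->S5 S6-1->S6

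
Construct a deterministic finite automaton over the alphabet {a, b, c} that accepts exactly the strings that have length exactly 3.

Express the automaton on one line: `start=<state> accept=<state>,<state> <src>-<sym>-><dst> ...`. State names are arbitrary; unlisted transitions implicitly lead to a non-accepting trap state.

start=s0 accept=s3 s0-a->s1 s0-b->s1 s0-c->s1 s1-a->s2 s1-b->s2 s1-c->s2 s2-a->s3 s2-b->s3 s2-c->s3 s3-a->s4 s3-b->s4 s3-c->s4 s4-a->s4 s4-b->s4 s4-c->s4

We only need to distinguish lengths 0, 1, …, 3, and '>3'. Chain s0 → s1 → s2 → s3 → s4 on every symbol, with s4 looping. Accepting states: {s3}.
5 states suffice.
        a   b   c  
>  s0   s1  s1  s1 
   s1   s2  s2  s2 
   s2   s3  s3  s3 
 * s3   s4  s4  s4 
   s4   s4  s4  s4 
(> = start, * = accepting)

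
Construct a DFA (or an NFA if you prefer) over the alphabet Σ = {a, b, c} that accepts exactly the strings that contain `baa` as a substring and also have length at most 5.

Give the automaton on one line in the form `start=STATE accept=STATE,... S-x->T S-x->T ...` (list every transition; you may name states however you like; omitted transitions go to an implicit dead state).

Handle the two conditions separately and then intersect. The first has 4 states tracking whether and how much of `baa` has been seen; the second has 7 states tracking the input length, saturating at 6. A product state is a pair (one from each), accepting exactly when both do. Minimizing collapses redundant product states.
          a    b    c  
>  q0     q1   q2   q1 
   q1     q3   q4   q3 
   q2     q5   q4   q3 
   q3     q6   q7   q6 
   q4     q8   q7   q6 
   q5     q9   q7   q6 
   q6     q6   q6   q6 
   q7    q10   q6   q6 
   q8    q11   q6   q6 
 * q9    q11  q11  q11 
   q10   q12   q6   q6 
 * q11   q12  q12  q12 
 * q12    q6   q6   q6 
(> = start, * = accepting)

start=q0 accept=q9,q11,q12 q0-a->q1 q0-b->q2 q0-c->q1 q1-a->q3 q1-b->q4 q1-c->q3 q2-a->q5 q2-b->q4 q2-c->q3 q3-a->q6 q3-b->q7 q3-c->q6 q4-a->q8 q4-b->q7 q4-c->q6 q5-a->q9 q5-b->q7 q5-c->q6 q6-a->q6 q6-b->q6 q6-c->q6 q7-a->q10 q7-b->q6 q7-c->q6 q8-a->q11 q8-b->q6 q8-c->q6 q9-a->q11 q9-b->q11 q9-c->q11 q10-a->q12 q10-b->q6 q10-c->q6 q11-a->q12 q11-b->q12 q11-c->q12 q12-a->q6 q12-b->q6 q12-c->q6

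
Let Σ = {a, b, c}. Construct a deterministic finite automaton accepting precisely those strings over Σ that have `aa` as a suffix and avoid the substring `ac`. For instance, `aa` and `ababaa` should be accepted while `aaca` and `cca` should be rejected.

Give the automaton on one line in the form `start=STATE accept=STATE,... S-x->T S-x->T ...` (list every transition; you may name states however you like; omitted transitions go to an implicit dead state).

Run two small machines in parallel and take their product. One (3 states) tracks how much of the suffix `aa` has currently been matched; the other (3 states) tracks partial matches of the forbidden pattern `ac`. Each combined state is a pair, one component from each; accept when both components accept. Minimizing collapses redundant product states.
With 4 states:
        a   b   c  
>  s0   s1  s0  s0 
   s1   s2  s0  s3 
 * s2   s2  s0  s3 
   s3   s3  s3  s3 
(> = start, * = accepting)

start=s0 accept=s2 s0-a->s1 s0-b->s0 s0-c->s0 s1-a->s2 s1-b->s0 s1-c->s3 s2-a->s2 s2-b->s0 s2-c->s3 s3-a->s3 s3-b->s3 s3-c->s3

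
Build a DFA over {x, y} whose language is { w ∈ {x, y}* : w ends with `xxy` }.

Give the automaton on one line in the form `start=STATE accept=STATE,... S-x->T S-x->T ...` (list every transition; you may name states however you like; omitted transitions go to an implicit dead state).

Let each state record the length of the longest suffix of the input read so far that is also a prefix of `xxy`. s1 means the last symbol is `x`; s2 means the last 2 symbols are `xx`; s3 means the last 3 symbols are `xxy`. Accept only at s3, where the string currently ends in `xxy`.
4 states suffice.
        x   y  
>  s0   s1  s0 
   s1   s2  s0 
   s2   s2  s3 
 * s3   s1  s0 
(> = start, * = accepting)

start=s0 accept=s3 s0-x->s1 s0-y->s0 s1-x->s2 s1-y->s0 s2-x->s2 s2-y->s3 s3-x->s1 s3-y->s0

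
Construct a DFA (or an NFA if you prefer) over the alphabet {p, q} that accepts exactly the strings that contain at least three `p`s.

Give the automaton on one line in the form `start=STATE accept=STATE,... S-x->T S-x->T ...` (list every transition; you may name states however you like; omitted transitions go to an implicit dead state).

start=A accept=D,E A-p->B A-q->A B-p->C B-q->B C-p->D C-q->C D-p->E D-q->D E-p->E E-q->E

Count `p`s, saturating at 4: states A through D mean 0 through 3 `p`s seen; E means more than 3. Each `p` increments (capped at E); other symbols loop. Accept from {D, E}.
With 5 states:
       p  q 
>  A   B  A 
   B   C  B 
   C   D  C 
 * D   E  D 
 * E   E  E 
(> = start, * = accepting)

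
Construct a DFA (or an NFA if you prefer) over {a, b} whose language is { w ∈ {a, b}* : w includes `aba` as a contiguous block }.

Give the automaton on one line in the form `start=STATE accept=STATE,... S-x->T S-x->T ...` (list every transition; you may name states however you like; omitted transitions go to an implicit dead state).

start=s0 accept=s3 s0-a->s1 s0-b->s0 s1-a->s1 s1-b->s2 s2-a->s3 s2-b->s0 s3-a->s3 s3-b->s3

States s0..s2 record the length of the longest prefix of `aba` that matches the current input suffix. Reaching s3 means `aba` has been seen, and we stay there forever. Accept from s3.
4 states suffice.
        a   b  
>  s0   s1  s0 
   s1   s1  s2 
   s2   s3  s0 
 * s3   s3  s3 
(> = start, * = accepting)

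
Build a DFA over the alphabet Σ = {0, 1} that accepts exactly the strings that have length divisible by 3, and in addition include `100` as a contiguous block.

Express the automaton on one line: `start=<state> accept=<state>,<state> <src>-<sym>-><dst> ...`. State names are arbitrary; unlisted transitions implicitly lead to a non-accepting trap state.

Build one automaton per condition and run them in lockstep. The first has 3 states tracking the input length modulo 3; the second has 4 states tracking whether and how much of `100` has been seen. A product state is a pair (one from each), accepting exactly when both do.
          0    1  
>  s0     s1   s2 
   s1     s3   s4 
   s2     s5   s4 
   s3     s0   s6 
   s4     s7   s6 
   s5     s8   s6 
   s6     s9   s2 
   s7    s10   s2 
 * s8    s10  s10 
   s9    s11   s4 
   s10   s11  s11 
   s11    s8   s8 
(> = start, * = accepting)

start=s0 accept=s8 s0-0->s1 s0-1->s2 s1-0->s3 s1-1->s4 s2-0->s5 s2-1->s4 s3-0->s0 s3-1->s6 s4-0->s7 s4-1->s6 s5-0->s8 s5-1->s6 s6-0->s9 s6-1->s2 s7-0->s10 s7-1->s2 s8-0->s10 s8-1->s10 s9-0->s11 s9-1->s4 s10-0->s11 s10-1->s11 s11-0->s8 s11-1->s8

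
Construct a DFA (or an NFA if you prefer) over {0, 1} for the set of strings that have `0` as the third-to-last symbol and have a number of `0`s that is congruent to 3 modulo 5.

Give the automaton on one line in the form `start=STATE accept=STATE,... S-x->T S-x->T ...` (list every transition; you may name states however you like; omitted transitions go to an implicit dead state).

Run two small machines in parallel and take their product. The first has 15 states tracking the last 3 symbols read; the second has 5 states tracking the count of `0`s modulo 5. A product state is a pair (one from each), accepting exactly when both do. Equivalent product states are then merged.
With 16 states:
          0    1  
>  q0     q1   q0 
   q1     q2   q3 
   q2     q4   q5 
   q3     q6   q3 
 * q4     q7   q8 
   q5     q9  q10 
   q6    q11   q5 
   q7     q0   q7 
 * q8     q7  q12 
 * q9     q7  q13 
   q10   q14  q10 
   q11    q7   q8 
 * q12    q7  q15 
   q13    q7  q12 
   q14    q7  q13 
   q15    q7  q15 
(> = start, * = accepting)

start=q0 accept=q4,q8,q9,q12 q0-0->q1 q0-1->q0 q1-0->q2 q1-1->q3 q2-0->q4 q2-1->q5 q3-0->q6 q3-1->q3 q4-0->q7 q4-1->q8 q5-0->q9 q5-1->q10 q6-0->q11 q6-1->q5 q7-0->q0 q7-1->q7 q8-0->q7 q8-1->q12 q9-0->q7 q9-1->q13 q10-0->q14 q10-1->q10 q11-0->q7 q11-1->q8 q12-0->q7 q12-1->q15 q13-0->q7 q13-1->q12 q14-0->q7 q14-1->q13 q15-0->q7 q15-1->q15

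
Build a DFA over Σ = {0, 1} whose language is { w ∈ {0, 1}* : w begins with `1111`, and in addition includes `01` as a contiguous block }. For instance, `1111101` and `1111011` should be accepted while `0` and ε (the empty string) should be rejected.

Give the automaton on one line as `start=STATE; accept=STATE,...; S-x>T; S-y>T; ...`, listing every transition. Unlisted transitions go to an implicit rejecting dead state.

start=A; accept=H; A-0>B; A-1>C; B-0>B; B-1>B; C-0>B; C-1>D; D-0>B; D-1>E; E-0>B; E-1>F; F-0>G; F-1>F; G-0>G; G-1>H; H-0>H; H-1>H

Handle the two conditions separately and then intersect. The first has 6 states tracking whether the input so far still matches the prefix `1111`; the second has 3 states tracking whether and how much of `01` has been seen. A product state is a pair (one from each), accepting exactly when both do. Equivalent product states are then merged.
With 8 states:
       0  1 
>  A   B  C 
   B   B  B 
   C   B  D 
   D   B  E 
   E   B  F 
   F   G  F 
   G   G  H 
 * H   H  H 
(> = start, * = accepting)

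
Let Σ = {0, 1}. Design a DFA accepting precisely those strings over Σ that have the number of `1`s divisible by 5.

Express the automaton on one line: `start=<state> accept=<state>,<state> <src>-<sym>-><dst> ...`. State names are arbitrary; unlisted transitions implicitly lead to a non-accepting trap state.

The only thing that matters is how many `1`s have appeared, reduced mod 5. Use one state per residue: q0 for 0, …, q4 for 4. Reading `1` moves to the next residue; anything else stays put. q0 is accepting.
5 states suffice.
        0   1  
>* q0   q0  q1 
   q1   q1  q2 
   q2   q2  q3 
   q3   q3  q4 
   q4   q4  q0 
(> = start, * = accepting)

start=q0 accept=q0 q0-0->q0 q0-1->q1 q1-0->q1 q1-1->q2 q2-0->q2 q2-1->q3 q3-0->q3 q3-1->q4 q4-0->q4 q4-1->q0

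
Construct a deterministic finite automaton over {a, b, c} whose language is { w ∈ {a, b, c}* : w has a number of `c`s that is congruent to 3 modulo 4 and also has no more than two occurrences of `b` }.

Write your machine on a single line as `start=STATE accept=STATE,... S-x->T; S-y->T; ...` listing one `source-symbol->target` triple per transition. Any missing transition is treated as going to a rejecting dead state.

Handle the two conditions separately and then intersect. One (4 states) tracks the count of `c`s modulo 4; the other (4 states) tracks the count of `b`s, saturating at 3. Each combined state is a pair, one component from each; accept when both components accept. Equivalent product states are then merged.
          a    b    c  
>  q0     q0   q1   q2 
   q1     q1   q3   q4 
   q2     q2   q4   q5 
   q3     q3   q6   q7 
   q4     q4   q7   q8 
   q5     q5   q8   q9 
   q6     q6   q6   q6 
   q7     q7   q6  q10 
   q8     q8  q10  q11 
 * q9     q9  q11   q0 
   q10   q10   q6  q12 
 * q11   q11  q12   q1 
 * q12   q12   q6   q3 
(> = start, * = accepting)

start=q0; accept=q9,q11,q12; q0-a->q0; q0-b->q1; q0-c->q2; q1-a->q1; q1-b->q3; q1-c->q4; q2-a->q2; q2-b->q4; q2-c->q5; q3-a->q3; q3-b->q6; q3-c->q7; q4-a->q4; q4-b->q7; q4-c->q8; q5-a->q5; q5-b->q8; q5-c->q9; q6-a->q6; q6-b->q6; q6-c->q6; q7-a->q7; q7-b->q6; q7-c->q10; q8-a->q8; q8-b->q10; q8-c->q11; q9-a->q9; q9-b->q11; q9-c->q0; q10-a->q10; q10-b->q6; q10-c->q12; q11-a->q11; q11-b->q12; q11-c->q1; q12-a->q12; q12-b->q6; q12-c->q3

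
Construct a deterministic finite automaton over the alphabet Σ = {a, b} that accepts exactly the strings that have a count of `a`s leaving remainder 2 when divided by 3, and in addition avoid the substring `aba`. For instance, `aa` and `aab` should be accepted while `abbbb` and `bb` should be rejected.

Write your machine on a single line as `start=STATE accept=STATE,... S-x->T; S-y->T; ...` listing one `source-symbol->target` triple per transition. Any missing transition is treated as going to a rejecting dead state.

start=S0; accept=S2,S5,S9; S0-a->S1; S0-b->S0; S1-a->S2; S1-b->S3; S2-a->S4; S2-b->S5; S3-a->S6; S3-b->S7; S4-a->S1; S4-b->S8; S5-a->S6; S5-b->S9; S6-a->S6; S6-b->S6; S7-a->S2; S7-b->S7; S8-a->S6; S8-b->S0; S9-a->S4; S9-b->S9

Run two small machines in parallel and take their product. One (3 states) tracks the count of `a`s modulo 3; the other (4 states) tracks partial matches of the forbidden pattern `aba`. Each combined state is a pair, one component from each; accept when both components accept. Equivalent product states are then merged.
        a   b  
>  S0   S1  S0 
   S1   S2  S3 
 * S2   S4  S5 
   S3   S6  S7 
   S4   S1  S8 
 * S5   S6  S9 
   S6   S6  S6 
   S7   S2  S7 
   S8   S6  S0 
 * S9   S4  S9 
(> = start, * = accepting)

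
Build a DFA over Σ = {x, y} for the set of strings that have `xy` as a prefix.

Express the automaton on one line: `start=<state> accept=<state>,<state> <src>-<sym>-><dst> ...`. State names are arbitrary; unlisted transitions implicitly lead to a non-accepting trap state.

start=A accept=C A-x->B A-y->D B-x->D B-y->C C-x->C C-y->C D-x->D D-y->D

Check the first 2 symbols one by one: A through B record how many have matched `xy` so far; any wrong symbol goes to the dead state D. After all 2 match we enter the accepting sink C.
       x  y 
>  A   B  D 
   B   D  C 
 * C   C  C 
   D   D  D 
(> = start, * = accepting)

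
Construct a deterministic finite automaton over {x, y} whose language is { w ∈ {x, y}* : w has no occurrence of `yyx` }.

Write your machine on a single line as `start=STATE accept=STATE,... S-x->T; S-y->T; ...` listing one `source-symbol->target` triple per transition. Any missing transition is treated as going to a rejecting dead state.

start=q0; accept=q0,q1,q2; q0-x->q0; q0-y->q1; q1-x->q0; q1-y->q2; q2-x->q3; q2-y->q2; q3-x->q3; q3-y->q3

Track partial matches of the forbidden pattern `yyx`. State q3 is a dead state reached once `yyx` has occurred; every other state accepts. q0 means no part of `yyx` is currently matched.
With 4 states:
        x   y  
>* q0   q0  q1 
 * q1   q0  q2 
 * q2   q3  q2 
   q3   q3  q3 
(> = start, * = accepting)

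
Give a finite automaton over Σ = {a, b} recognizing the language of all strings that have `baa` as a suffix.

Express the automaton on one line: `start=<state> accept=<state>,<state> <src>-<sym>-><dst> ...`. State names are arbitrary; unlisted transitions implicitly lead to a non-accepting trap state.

Let each state record the length of the longest suffix of the input read so far that is also a prefix of `baa`. q1 means the last symbol is `b`; q2 means the last 2 symbols are `ba`; q3 means the last 3 symbols are `baa`. Accept only at q3, where the string currently ends in `baa`.
4 states suffice.
        a   b  
>  q0   q0  q1 
   q1   q2  q1 
   q2   q3  q1 
 * q3   q0  q1 
(> = start, * = accepting)

start=q0 accept=q3 q0-a->q0 q0-b->q1 q1-a->q2 q1-b->q1 q2-a->q3 q2-b->q1 q3-a->q0 q3-b->q1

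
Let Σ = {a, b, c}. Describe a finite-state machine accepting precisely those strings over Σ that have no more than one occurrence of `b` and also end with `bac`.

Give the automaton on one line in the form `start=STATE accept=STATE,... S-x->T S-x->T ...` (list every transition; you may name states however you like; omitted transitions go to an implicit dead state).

Build one automaton per condition and run them in lockstep. The first has 3 states tracking the count of `b`s, saturating at 2; the second has 4 states tracking how much of the suffix `bac` has currently been matched. A product state is a pair (one from each), accepting exactly when both do. After merging equivalent states the machine shrinks.
A 5-state machine:
        a   b   c  
>  q0   q0  q1  q0 
   q1   q2  q3  q3 
   q2   q3  q3  q4 
   q3   q3  q3  q3 
 * q4   q3  q3  q3 
(> = start, * = accepting)

start=q0 accept=q4 q0-a->q0 q0-b->q1 q0-c->q0 q1-a->q2 q1-b->q3 q1-c->q3 q2-a->q3 q2-b->q3 q2-c->q4 q3-a->q3 q3-b->q3 q3-c->q3 q4-a->q3 q4-b->q3 q4-c->q3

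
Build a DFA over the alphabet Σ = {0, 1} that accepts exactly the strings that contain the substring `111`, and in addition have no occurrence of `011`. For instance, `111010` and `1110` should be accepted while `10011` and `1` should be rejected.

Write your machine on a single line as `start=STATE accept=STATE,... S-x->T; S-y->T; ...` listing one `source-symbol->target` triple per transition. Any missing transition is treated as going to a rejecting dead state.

start=S0; accept=S4,S5,S6; S0-0->S1; S0-1->S2; S1-0->S1; S1-1->S1; S2-0->S1; S2-1->S3; S3-0->S1; S3-1->S4; S4-0->S5; S4-1->S4; S5-0->S5; S5-1->S6; S6-0->S5; S6-1->S1

Build one automaton per condition and run them in lockstep. The first has 4 states tracking whether and how much of `111` has been seen; the second has 4 states tracking partial matches of the forbidden pattern `011`. A product state is a pair (one from each), accepting exactly when both do. Equivalent product states are then merged.
        0   1  
>  S0   S1  S2 
   S1   S1  S1 
   S2   S1  S3 
   S3   S1  S4 
 * S4   S5  S4 
 * S5   S5  S6 
 * S6   S5  S1 
(> = start, * = accepting)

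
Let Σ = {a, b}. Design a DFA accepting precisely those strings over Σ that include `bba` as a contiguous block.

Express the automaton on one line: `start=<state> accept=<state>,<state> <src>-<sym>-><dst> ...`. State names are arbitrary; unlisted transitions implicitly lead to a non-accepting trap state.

States q0..q2 record the length of the longest prefix of `bba` that matches the current input suffix. Reaching q3 means `bba` has been seen, and we stay there forever. Accept from q3.
A 4-state machine:
        a   b  
>  q0   q0  q1 
   q1   q0  q2 
   q2   q3  q2 
 * q3   q3  q3 
(> = start, * = accepting)

start=q0 accept=q3 q0-a->q0 q0-b->q1 q1-a->q0 q1-b->q2 q2-a->q3 q2-b->q2 q3-a->q3 q3-b->q3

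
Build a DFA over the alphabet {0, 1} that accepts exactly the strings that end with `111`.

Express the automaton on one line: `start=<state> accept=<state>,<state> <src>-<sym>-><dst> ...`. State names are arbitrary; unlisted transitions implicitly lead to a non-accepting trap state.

start=S0 accept=S3 S0-0->S0 S0-1->S1 S1-0->S0 S1-1->S2 S2-0->S0 S2-1->S3 S3-0->S0 S3-1->S3

Let each state record the length of the longest suffix of the input read so far that is also a prefix of `111`. S1 means the last symbol is `1`; S2 means the last 2 symbols are `11`; S3 means the last 3 symbols are `111`. Accept only at S3, where the string currently ends in `111`.
        0   1  
>  S0   S0  S1 
   S1   S0  S2 
   S2   S0  S3 
 * S3   S0  S3 
(> = start, * = accepting)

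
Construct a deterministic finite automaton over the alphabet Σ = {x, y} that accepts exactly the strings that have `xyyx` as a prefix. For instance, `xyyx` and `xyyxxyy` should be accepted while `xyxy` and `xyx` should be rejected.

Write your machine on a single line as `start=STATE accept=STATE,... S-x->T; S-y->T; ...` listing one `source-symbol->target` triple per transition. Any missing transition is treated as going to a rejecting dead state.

Check the first 4 symbols one by one: S0 through S3 record how many have matched `xyyx` so far; any wrong symbol goes to the dead state S5. After all 4 match we enter the accepting sink S4.
A 6-state machine:
        x   y  
>  S0   S1  S5 
   S1   S5  S2 
   S2   S5  S3 
   S3   S4  S5 
 * S4   S4  S4 
   S5   S5  S5 
(> = start, * = accepting)

start=S0; accept=S4; S0-x->S1; S0-y->S5; S1-x->S5; S1-y->S2; S2-x->S5; S2-y->S3; S3-x->S4; S3-y->S5; S4-x->S4; S4-y->S4; S5-x->S5; S5-y->S5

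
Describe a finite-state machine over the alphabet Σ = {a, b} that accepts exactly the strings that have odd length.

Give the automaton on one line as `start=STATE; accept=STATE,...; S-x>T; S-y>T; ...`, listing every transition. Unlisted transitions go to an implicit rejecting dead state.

start=s0; accept=s1; s0-a>s1; s0-b>s1; s1-a>s0; s1-b>s0

Count input length modulo 2: every symbol advances one step around the cycle s0 → s1 → s0. Accept at s1.
        a   b  
>  s0   s1  s1 
 * s1   s0  s0 
(> = start, * = accepting)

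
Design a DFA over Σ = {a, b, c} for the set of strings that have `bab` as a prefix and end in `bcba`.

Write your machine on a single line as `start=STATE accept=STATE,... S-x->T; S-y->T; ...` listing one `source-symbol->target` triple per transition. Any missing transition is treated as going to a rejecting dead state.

start=q0; accept=q8; q0-a->q1; q0-b->q2; q0-c->q1; q1-a->q1; q1-b->q1; q1-c->q1; q2-a->q3; q2-b->q1; q2-c->q1; q3-a->q1; q3-b->q4; q3-c->q1; q4-a->q5; q4-b->q4; q4-c->q6; q5-a->q5; q5-b->q4; q5-c->q5; q6-a->q5; q6-b->q7; q6-c->q5; q7-a->q8; q7-b->q4; q7-c->q6; q8-a->q5; q8-b->q4; q8-c->q5

Build one automaton per condition and run them in lockstep. The first has 5 states tracking whether the input so far still matches the prefix `bab`; the second has 5 states tracking how much of the suffix `bcba` has currently been matched. A product state is a pair (one from each), accepting exactly when both do. Minimizing collapses redundant product states.
        a   b   c  
>  q0   q1  q2  q1 
   q1   q1  q1  q1 
   q2   q3  q1  q1 
   q3   q1  q4  q1 
   q4   q5  q4  q6 
   q5   q5  q4  q5 
   q6   q5  q7  q5 
   q7   q8  q4  q6 
 * q8   q5  q4  q5 
(> = start, * = accepting)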